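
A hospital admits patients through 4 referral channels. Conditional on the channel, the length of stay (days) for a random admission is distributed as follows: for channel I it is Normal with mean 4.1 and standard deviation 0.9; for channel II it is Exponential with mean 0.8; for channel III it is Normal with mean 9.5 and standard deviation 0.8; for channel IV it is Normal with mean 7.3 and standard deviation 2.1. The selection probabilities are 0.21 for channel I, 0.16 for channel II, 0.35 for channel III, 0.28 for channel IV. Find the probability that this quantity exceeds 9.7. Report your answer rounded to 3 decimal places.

0.176

Conditional on each channel, P(X > 9.7): I: 2.45081e-10; II: 5.42225e-06; III: 0.401294; IV: 0.126549.
By total probability, P(X > 9.7) = 0.21·2.45081e-10 + 0.16·5.42225e-06 + 0.35·0.401294 + 0.28·0.126549 = 0.175887.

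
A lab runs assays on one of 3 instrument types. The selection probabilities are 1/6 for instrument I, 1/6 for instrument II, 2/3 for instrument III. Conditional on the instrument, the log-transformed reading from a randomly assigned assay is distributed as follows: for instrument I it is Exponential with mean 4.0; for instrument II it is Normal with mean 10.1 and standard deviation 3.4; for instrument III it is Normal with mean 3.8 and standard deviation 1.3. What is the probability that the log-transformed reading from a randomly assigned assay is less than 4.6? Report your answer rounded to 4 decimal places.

Conditional on each instrument, P(X < 4.6): I: 0.683363; II: 0.0528693; III: 0.73085.
By total probability, P(X < 4.6) = 0.166667·0.683363 + 0.166667·0.0528693 + 0.666667·0.73085 = 0.609939.

0.6099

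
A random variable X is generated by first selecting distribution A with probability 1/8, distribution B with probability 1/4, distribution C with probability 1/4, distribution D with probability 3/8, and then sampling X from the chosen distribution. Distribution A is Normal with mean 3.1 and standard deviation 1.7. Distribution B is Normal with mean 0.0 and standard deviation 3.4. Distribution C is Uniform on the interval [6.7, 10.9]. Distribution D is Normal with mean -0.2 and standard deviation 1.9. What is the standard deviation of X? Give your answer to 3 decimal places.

Per component, A: μ=3.1, E[X²]=12.5; B: μ=0, E[X²]=11.56; C: μ=8.8, E[X²]=78.91; D: μ=-0.2, E[X²]=3.65.
E[X] = 0.125·3.1 + 0.25·0 + 0.25·8.8 + 0.375·-0.2 = 2.5125.
E[X²] = 0.125·12.5 + 0.25·11.56 + 0.25·78.91 + 0.375·3.65 = 25.5488.
Var(X) = E[X²] − (E[X])² = 25.5488 − 6.31266 = 19.2361.
SD(X) = √19.2361 = 4.3859.

4.386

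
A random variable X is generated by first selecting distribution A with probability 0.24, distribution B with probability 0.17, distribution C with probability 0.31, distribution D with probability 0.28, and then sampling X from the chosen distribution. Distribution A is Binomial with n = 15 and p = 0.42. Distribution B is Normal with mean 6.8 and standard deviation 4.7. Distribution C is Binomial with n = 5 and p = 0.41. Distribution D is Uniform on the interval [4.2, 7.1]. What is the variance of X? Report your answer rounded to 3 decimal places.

Per component, A: μ=6.3, E[X²]=43.344; B: μ=6.8, E[X²]=68.33; C: μ=2.05, E[X²]=5.412; D: μ=5.65, E[X²]=32.6233.
E[X] = 0.24·6.3 + 0.17·6.8 + 0.31·2.05 + 0.28·5.65 = 4.8855.
E[X²] = 0.24·43.344 + 0.17·68.33 + 0.31·5.412 + 0.28·32.6233 = 32.8309.
Var(X) = E[X²] − (E[X])² = 32.8309 − 23.8681 = 8.9628.

8.963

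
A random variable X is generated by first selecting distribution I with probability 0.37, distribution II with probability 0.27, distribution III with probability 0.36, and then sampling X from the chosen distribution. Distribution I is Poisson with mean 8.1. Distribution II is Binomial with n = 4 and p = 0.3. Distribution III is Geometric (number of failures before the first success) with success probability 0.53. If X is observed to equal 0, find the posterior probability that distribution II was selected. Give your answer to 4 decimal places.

Likelihoods P(X=0 | ·): I: 0.000303539; II: 0.2401; III: 0.53.
Posterior ∝ prior × likelihood. Numerator for II: 0.27·0.2401 = 0.064827.
Normalizing constant: 0.37·0.000303539 + 0.27·0.2401 + 0.36·0.53 = 0.255739.
P(II | observation) = 0.064827 / 0.255739 = 0.253489.

0.2535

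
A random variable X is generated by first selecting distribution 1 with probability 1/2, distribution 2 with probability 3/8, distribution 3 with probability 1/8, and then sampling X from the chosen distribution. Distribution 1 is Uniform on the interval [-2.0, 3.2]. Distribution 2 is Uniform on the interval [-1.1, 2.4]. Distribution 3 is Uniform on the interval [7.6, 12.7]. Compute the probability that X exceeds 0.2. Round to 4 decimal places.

Conditional on each component, P(X > 0.2): 1: 0.576923; 2: 0.628571; 3: 1.
By total probability, P(X > 0.2) = 0.5·0.576923 + 0.375·0.628571 + 0.125·1 = 0.649176.

0.6492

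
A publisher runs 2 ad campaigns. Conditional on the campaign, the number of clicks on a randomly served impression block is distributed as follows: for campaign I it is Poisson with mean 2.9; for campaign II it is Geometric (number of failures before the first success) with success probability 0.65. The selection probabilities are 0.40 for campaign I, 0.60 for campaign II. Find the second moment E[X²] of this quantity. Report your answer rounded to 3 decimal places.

5.195

For each component E[X²] = Var + (mean)², giving I: 11.31; II: 1.11834.
Overall E[X²] = 0.4·11.31 + 0.6·1.11834 = 5.19501.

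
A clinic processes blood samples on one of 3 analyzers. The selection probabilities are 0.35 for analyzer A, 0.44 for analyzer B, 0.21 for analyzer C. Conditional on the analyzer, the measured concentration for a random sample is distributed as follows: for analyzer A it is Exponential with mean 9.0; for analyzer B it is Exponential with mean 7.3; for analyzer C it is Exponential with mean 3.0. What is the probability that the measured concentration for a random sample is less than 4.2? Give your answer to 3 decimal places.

Conditional on each analyzer, P(X < 4.2): A: 0.372911; B: 0.437488; C: 0.753403.
By total probability, P(X < 4.2) = 0.35·0.372911 + 0.44·0.437488 + 0.21·0.753403 = 0.481228.

0.481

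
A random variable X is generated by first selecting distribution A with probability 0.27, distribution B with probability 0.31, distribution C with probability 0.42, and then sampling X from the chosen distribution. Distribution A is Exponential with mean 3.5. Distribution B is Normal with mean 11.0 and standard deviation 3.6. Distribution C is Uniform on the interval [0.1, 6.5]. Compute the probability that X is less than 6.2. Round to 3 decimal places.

0.653

Conditional on each component, P(X < 6.2): A: 0.82991; B: 0.0912112; C: 0.953125.
By total probability, P(X < 6.2) = 0.27·0.82991 + 0.31·0.0912112 + 0.42·0.953125 = 0.652664.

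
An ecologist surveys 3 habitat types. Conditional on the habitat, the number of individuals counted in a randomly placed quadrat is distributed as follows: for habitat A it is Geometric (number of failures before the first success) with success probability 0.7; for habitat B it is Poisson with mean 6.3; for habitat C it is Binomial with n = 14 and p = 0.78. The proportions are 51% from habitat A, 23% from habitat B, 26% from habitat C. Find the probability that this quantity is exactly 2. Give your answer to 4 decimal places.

0.0405

Conditional on each habitat, P(X = 2): A: 0.063; B: 0.0364415; C: 7.1171e-07.
By total probability, P(X = 2) = 0.51·0.063 + 0.23·0.0364415 + 0.26·7.1171e-07 = 0.0405117.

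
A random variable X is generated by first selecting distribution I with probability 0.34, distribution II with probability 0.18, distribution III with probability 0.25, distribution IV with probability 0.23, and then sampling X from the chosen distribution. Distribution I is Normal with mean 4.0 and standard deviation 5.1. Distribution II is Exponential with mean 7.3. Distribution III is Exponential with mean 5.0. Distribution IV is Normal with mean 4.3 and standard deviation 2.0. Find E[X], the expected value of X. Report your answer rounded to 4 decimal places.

4.9130

Component means — I: 4; II: 7.3; III: 5; IV: 4.3.
E[X] = 0.34·4 + 0.18·7.3 + 0.25·5 + 0.23·4.3 = 4.913.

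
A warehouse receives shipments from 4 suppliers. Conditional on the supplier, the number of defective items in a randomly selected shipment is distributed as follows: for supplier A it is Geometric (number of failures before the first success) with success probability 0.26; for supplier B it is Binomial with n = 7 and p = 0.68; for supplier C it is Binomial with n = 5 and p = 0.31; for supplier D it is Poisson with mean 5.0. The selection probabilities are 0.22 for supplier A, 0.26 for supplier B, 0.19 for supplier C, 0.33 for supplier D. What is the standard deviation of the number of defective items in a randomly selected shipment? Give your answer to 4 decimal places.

2.5562

Per component, A: μ=2.84615, E[X²]=19.0473; B: μ=4.76, E[X²]=24.1808; C: μ=1.55, E[X²]=3.472; D: μ=5, E[X²]=30.
E[X] = 0.22·2.84615 + 0.26·4.76 + 0.19·1.55 + 0.33·5 = 3.80825.
E[X²] = 0.22·19.0473 + 0.26·24.1808 + 0.19·3.472 + 0.33·30 = 21.0371.
Var(X) = E[X²] − (E[X])² = 21.0371 − 14.5028 = 6.5343.
SD(X) = √6.5343 = 2.55623.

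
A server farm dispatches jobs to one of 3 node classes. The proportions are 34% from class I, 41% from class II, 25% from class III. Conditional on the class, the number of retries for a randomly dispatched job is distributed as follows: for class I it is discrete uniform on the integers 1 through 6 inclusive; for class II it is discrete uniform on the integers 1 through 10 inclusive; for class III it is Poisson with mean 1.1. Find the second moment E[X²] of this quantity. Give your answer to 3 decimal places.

21.519

For each component E[X²] = Var + (mean)², giving I: 15.1667; II: 38.5; III: 2.31.
Overall E[X²] = 0.34·15.1667 + 0.41·38.5 + 0.25·2.31 = 21.5192.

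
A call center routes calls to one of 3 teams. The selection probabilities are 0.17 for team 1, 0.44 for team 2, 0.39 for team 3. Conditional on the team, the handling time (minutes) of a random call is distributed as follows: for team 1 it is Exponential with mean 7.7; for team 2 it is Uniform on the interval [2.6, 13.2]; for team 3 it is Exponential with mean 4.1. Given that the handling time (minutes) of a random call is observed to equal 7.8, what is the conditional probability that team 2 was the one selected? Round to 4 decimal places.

0.6514

Likelihoods f(7.8 | ·): 1: 0.0471601; 2: 0.0943396; 3: 0.0363913.
Posterior ∝ prior × likelihood. Numerator for 2: 0.44·0.0943396 = 0.0415094.
Normalizing constant: 0.17·0.0471601 + 0.44·0.0943396 + 0.39·0.0363913 = 0.0637192.
P(2 | observation) = 0.0415094 / 0.0637192 = 0.651443.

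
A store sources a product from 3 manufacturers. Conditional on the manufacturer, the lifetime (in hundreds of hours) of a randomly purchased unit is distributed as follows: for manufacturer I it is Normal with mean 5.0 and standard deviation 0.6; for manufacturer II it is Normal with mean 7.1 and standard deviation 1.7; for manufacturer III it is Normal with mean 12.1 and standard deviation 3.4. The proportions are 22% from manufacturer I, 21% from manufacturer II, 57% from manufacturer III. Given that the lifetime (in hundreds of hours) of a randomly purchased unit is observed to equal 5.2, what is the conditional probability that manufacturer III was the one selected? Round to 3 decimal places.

Likelihoods f(5.2 | ·): I: 0.628972; II: 0.125665; III: 0.0149661.
Posterior ∝ prior × likelihood. Numerator for III: 0.57·0.0149661 = 0.00853066.
Normalizing constant: 0.22·0.628972 + 0.21·0.125665 + 0.57·0.0149661 = 0.173294.
P(III | observation) = 0.00853066 / 0.173294 = 0.0492264.

0.049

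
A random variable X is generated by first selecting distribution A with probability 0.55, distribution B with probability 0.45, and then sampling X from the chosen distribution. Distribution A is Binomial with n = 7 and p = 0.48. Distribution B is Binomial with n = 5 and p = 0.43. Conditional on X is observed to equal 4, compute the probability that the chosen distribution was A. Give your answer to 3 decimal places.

Likelihoods P(X=4 | ·): A: 0.261242; B: 0.0974358.
Posterior ∝ prior × likelihood. Numerator for A: 0.55·0.261242 = 0.143683.
Normalizing constant: 0.55·0.261242 + 0.45·0.0974358 = 0.187529.
P(A | observation) = 0.143683 / 0.187529 = 0.76619.

0.766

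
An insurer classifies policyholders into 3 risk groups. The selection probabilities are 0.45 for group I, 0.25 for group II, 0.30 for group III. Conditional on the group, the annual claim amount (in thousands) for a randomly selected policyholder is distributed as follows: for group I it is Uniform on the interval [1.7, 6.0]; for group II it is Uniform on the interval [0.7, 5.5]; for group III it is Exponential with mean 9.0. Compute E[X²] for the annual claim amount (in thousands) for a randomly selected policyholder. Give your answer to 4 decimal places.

58.8460

For each component E[X²] = Var + (mean)², giving I: 16.3633; II: 11.53; III: 162.
Overall E[X²] = 0.45·16.3633 + 0.25·11.53 + 0.3·162 = 58.846.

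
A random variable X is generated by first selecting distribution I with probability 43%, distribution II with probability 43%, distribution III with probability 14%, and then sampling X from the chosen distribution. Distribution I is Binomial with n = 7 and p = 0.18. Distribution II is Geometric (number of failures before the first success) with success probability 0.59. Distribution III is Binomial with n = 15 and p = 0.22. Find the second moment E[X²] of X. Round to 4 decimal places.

For each component E[X²] = Var + (mean)², giving I: 2.6208; II: 1.66073; III: 13.464.
Overall E[X²] = 0.43·2.6208 + 0.43·1.66073 + 0.14·13.464 = 3.72602.

3.7260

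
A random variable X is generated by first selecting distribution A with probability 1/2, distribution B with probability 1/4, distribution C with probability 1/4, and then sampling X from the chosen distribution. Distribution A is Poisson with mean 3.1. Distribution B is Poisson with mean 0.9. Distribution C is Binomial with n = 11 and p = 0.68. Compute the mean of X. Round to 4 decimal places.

Component means — A: 3.1; B: 0.9; C: 7.48.
E[X] = 0.5·3.1 + 0.25·0.9 + 0.25·7.48 = 3.645.

3.6450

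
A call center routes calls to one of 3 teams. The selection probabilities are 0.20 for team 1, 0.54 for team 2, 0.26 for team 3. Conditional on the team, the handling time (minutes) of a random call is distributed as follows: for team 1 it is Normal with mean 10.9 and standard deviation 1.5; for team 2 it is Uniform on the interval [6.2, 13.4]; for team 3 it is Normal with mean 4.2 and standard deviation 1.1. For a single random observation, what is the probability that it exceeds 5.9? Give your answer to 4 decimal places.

0.7558

Conditional on each team, P(X > 5.9): 1: 0.999571; 2: 1; 3: 0.0611182.
By total probability, P(X > 5.9) = 0.2·0.999571 + 0.54·1 + 0.26·0.0611182 = 0.755805.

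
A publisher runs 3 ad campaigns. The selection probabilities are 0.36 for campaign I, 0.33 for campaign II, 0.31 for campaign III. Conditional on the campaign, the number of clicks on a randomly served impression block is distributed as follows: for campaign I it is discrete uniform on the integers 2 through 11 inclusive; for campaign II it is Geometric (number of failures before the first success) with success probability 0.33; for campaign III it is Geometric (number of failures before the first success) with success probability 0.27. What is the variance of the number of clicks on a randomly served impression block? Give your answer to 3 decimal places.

Per component, I: μ=6.5, E[X²]=50.5; II: μ=2.0303, E[X²]=10.2746; III: μ=2.7037, E[X²]=17.3237.
E[X] = 0.36·6.5 + 0.33·2.0303 + 0.31·2.7037 = 3.84815.
E[X²] = 0.36·50.5 + 0.33·10.2746 + 0.31·17.3237 = 26.941.
Var(X) = E[X²] − (E[X])² = 26.941 − 14.8082 = 12.1327.

12.133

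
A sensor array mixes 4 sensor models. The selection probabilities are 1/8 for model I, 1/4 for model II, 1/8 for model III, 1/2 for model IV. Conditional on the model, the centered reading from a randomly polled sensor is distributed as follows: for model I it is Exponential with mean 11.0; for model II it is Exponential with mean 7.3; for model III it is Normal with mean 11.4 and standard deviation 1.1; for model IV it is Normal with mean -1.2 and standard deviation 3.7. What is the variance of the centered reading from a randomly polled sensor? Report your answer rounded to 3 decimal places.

Per component, I: μ=11, E[X²]=242; II: μ=7.3, E[X²]=106.58; III: μ=11.4, E[X²]=131.17; IV: μ=-1.2, E[X²]=15.13.
E[X] = 0.125·11 + 0.25·7.3 + 0.125·11.4 + 0.5·-1.2 = 4.025.
E[X²] = 0.125·242 + 0.25·106.58 + 0.125·131.17 + 0.5·15.13 = 80.8563.
Var(X) = E[X²] − (E[X])² = 80.8563 − 16.2006 = 64.6556.

64.656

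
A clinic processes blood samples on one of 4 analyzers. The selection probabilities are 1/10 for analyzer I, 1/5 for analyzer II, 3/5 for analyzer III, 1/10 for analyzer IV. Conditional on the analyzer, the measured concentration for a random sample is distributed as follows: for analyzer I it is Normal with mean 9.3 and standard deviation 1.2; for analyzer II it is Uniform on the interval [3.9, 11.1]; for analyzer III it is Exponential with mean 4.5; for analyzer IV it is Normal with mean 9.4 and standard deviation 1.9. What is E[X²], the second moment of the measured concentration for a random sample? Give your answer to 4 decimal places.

For each component E[X²] = Var + (mean)², giving I: 87.93; II: 60.57; III: 40.5; IV: 91.97.
Overall E[X²] = 0.1·87.93 + 0.2·60.57 + 0.6·40.5 + 0.1·91.97 = 54.404.

54.4040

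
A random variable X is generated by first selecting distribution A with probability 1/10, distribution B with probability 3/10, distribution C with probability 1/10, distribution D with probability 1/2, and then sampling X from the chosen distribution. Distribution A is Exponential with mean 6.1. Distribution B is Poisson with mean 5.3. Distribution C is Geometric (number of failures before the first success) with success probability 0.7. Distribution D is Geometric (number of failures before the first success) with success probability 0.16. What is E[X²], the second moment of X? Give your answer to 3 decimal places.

47.726

For each component E[X²] = Var + (mean)², giving A: 74.42; B: 33.39; C: 0.795918; D: 60.375.
Overall E[X²] = 0.1·74.42 + 0.3·33.39 + 0.1·0.795918 + 0.5·60.375 = 47.7261.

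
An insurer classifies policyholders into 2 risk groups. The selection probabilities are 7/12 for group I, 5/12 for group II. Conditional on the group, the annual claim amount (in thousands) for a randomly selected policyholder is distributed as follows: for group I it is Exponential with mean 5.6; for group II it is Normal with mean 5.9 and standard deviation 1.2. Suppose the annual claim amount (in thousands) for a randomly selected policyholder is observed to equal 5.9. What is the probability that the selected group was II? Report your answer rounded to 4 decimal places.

0.7923

Likelihoods f(5.9 | ·): I: 0.0622661; II: 0.332452.
Posterior ∝ prior × likelihood. Numerator for II: 0.416667·0.332452 = 0.138522.
Normalizing constant: 0.583333·0.0622661 + 0.416667·0.332452 = 0.174844.
P(II | observation) = 0.138522 / 0.174844 = 0.792261.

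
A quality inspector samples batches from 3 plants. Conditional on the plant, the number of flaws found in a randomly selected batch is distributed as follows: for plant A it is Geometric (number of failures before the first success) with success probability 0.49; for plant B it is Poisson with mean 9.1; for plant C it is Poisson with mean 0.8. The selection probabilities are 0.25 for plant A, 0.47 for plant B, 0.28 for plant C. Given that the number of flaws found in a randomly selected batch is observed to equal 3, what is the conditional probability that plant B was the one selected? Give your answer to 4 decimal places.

0.1963

Likelihoods P(X=3 | ·): A: 0.064999; B: 0.0140247; C: 0.0383427.
Posterior ∝ prior × likelihood. Numerator for B: 0.47·0.0140247 = 0.0065916.
Normalizing constant: 0.25·0.064999 + 0.47·0.0140247 + 0.28·0.0383427 = 0.0335773.
P(B | observation) = 0.0065916 / 0.0335773 = 0.196311.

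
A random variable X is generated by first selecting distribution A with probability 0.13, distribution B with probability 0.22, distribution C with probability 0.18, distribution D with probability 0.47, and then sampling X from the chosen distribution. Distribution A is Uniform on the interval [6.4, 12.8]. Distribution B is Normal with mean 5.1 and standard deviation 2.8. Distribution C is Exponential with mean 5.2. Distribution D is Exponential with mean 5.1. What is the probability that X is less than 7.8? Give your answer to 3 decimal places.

0.720

Conditional on each component, P(X < 7.8): A: 0.21875; B: 0.832549; C: 0.77687; D: 0.783337.
By total probability, P(X < 7.8) = 0.13·0.21875 + 0.22·0.832549 + 0.18·0.77687 + 0.47·0.783337 = 0.719603.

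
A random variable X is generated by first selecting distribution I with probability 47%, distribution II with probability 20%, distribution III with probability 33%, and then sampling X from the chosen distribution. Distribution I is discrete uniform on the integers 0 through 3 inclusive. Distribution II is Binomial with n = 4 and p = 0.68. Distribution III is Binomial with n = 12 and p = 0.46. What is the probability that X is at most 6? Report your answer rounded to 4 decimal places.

0.9062

Conditional on each component, P(X ≤ 6): I: 1; II: 1; III: 0.715666.
By total probability, P(X ≤ 6) = 0.47·1 + 0.2·1 + 0.33·0.715666 = 0.90617.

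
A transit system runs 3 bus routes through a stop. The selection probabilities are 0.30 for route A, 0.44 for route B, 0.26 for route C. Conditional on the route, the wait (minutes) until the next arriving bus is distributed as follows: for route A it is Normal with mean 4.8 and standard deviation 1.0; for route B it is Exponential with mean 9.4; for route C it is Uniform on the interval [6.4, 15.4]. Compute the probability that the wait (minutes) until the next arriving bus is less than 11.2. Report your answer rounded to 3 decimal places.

0.745

Conditional on each route, P(X < 11.2): A: 1; B: 0.696231; C: 0.533333.
By total probability, P(X < 11.2) = 0.3·1 + 0.44·0.696231 + 0.26·0.533333 = 0.745009.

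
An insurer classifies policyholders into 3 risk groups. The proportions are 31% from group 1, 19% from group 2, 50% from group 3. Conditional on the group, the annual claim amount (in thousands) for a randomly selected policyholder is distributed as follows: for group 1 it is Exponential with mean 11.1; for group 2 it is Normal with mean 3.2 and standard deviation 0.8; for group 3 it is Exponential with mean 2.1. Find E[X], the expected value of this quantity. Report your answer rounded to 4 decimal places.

5.0990

Component means — 1: 11.1; 2: 3.2; 3: 2.1.
E[X] = 0.31·11.1 + 0.19·3.2 + 0.5·2.1 = 5.099.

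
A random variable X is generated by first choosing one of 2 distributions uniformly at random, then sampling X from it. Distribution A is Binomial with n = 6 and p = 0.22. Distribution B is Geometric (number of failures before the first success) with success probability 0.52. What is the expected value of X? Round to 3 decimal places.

1.122

Component means — A: 1.32; B: 0.923077.
E[X] = 0.5·1.32 + 0.5·0.923077 = 1.12154.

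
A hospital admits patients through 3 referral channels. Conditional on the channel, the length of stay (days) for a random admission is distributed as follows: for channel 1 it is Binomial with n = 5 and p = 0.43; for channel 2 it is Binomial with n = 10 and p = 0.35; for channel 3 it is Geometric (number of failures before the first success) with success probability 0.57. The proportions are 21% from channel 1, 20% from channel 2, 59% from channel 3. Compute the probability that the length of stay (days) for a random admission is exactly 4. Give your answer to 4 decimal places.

0.0795

Conditional on each channel, P(X = 4): 1: 0.0974358; 2: 0.237668; 3: 0.0194872.
By total probability, P(X = 4) = 0.21·0.0974358 + 0.2·0.237668 + 0.59·0.0194872 = 0.0794927.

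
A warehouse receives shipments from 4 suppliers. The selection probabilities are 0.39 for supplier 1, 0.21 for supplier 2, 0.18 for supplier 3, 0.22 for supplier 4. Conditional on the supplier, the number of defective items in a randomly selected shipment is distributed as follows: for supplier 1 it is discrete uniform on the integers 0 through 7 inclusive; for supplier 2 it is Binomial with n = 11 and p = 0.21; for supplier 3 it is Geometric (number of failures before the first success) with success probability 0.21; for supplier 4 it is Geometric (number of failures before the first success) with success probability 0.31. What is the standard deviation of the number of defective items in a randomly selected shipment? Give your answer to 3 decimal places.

Per component, 1: μ=3.5, E[X²]=17.5; 2: μ=2.31, E[X²]=7.161; 3: μ=3.7619, E[X²]=32.0658; 4: μ=2.22581, E[X²]=12.1342.
E[X] = 0.39·3.5 + 0.21·2.31 + 0.18·3.7619 + 0.22·2.22581 = 3.01692.
E[X²] = 0.39·17.5 + 0.21·7.161 + 0.18·32.0658 + 0.22·12.1342 = 16.7702.
Var(X) = E[X²] − (E[X])² = 16.7702 − 9.10181 = 7.66837.
SD(X) = √7.66837 = 2.76918.

2.769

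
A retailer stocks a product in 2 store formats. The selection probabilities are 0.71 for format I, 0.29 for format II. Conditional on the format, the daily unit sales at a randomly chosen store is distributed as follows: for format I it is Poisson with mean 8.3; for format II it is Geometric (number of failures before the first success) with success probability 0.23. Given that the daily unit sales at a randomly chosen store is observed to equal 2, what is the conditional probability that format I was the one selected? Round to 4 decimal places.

0.1332

Likelihoods P(X=2 | ·): I: 0.00856016; II: 0.136367.
Posterior ∝ prior × likelihood. Numerator for I: 0.71·0.00856016 = 0.00607772.
Normalizing constant: 0.71·0.00856016 + 0.29·0.136367 = 0.0456241.
P(I | observation) = 0.00607772 / 0.0456241 = 0.133213.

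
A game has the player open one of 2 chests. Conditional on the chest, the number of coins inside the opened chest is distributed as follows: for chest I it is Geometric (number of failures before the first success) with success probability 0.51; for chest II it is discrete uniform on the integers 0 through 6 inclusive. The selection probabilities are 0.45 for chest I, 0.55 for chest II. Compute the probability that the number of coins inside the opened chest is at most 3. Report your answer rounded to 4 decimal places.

0.7383

Conditional on each chest, P(X ≤ 3): I: 0.942352; II: 0.571429.
By total probability, P(X ≤ 3) = 0.45·0.942352 + 0.55·0.571429 = 0.738344.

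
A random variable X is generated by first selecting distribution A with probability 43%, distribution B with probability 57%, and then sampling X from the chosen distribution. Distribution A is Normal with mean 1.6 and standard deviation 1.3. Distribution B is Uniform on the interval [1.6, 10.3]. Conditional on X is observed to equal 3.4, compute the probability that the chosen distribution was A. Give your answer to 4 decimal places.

0.4358

Likelihoods f(3.4 | ·): A: 0.117669; B: 0.114943.
Posterior ∝ prior × likelihood. Numerator for A: 0.43·0.117669 = 0.0505975.
Normalizing constant: 0.43·0.117669 + 0.57·0.114943 = 0.116115.
P(A | observation) = 0.0505975 / 0.116115 = 0.435754.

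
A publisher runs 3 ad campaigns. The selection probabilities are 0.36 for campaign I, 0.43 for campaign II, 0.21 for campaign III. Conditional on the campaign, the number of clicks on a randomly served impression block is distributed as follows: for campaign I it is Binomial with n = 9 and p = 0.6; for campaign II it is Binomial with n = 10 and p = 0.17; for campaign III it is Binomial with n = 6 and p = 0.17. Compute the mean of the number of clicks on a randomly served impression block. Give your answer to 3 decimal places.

Component means — I: 5.4; II: 1.7; III: 1.02.
E[X] = 0.36·5.4 + 0.43·1.7 + 0.21·1.02 = 2.8892.

2.889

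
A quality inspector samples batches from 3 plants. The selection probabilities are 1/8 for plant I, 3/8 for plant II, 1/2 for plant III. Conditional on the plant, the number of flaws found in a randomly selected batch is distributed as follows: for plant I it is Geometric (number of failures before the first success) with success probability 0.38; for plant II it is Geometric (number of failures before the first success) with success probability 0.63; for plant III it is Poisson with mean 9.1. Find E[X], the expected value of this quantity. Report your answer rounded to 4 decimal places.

4.9742

Component means — I: 1.63158; II: 0.587302; III: 9.1.
E[X] = 0.125·1.63158 + 0.375·0.587302 + 0.5·9.1 = 4.97419.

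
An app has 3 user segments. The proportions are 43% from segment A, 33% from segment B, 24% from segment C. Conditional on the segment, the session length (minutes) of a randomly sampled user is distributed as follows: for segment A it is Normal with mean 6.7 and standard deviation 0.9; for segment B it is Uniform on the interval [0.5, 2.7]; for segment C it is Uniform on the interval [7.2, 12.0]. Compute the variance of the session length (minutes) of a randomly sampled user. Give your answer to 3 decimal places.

Per component, A: μ=6.7, E[X²]=45.7; B: μ=1.6, E[X²]=2.96333; C: μ=9.6, E[X²]=94.08.
E[X] = 0.43·6.7 + 0.33·1.6 + 0.24·9.6 = 5.713.
E[X²] = 0.43·45.7 + 0.33·2.96333 + 0.24·94.08 = 43.2081.
Var(X) = E[X²] − (E[X])² = 43.2081 − 32.6384 = 10.5697.

10.570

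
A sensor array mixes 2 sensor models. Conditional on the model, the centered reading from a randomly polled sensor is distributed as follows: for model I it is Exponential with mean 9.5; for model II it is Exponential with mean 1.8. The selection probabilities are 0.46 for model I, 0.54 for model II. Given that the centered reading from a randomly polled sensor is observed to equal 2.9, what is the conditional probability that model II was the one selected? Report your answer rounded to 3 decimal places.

0.627

Likelihoods f(2.9 | ·): I: 0.0775715; II: 0.110925.
Posterior ∝ prior × likelihood. Numerator for II: 0.54·0.110925 = 0.0598997.
Normalizing constant: 0.46·0.0775715 + 0.54·0.110925 = 0.0955826.
P(II | observation) = 0.0598997 / 0.0955826 = 0.62668.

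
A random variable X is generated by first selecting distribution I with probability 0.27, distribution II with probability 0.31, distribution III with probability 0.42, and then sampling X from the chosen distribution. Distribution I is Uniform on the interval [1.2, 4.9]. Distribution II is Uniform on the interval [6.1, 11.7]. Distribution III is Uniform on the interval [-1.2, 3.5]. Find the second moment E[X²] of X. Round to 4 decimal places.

For each component E[X²] = Var + (mean)², giving I: 10.4433; II: 81.8233; III: 3.16333.
Overall E[X²] = 0.27·10.4433 + 0.31·81.8233 + 0.42·3.16333 = 29.5135.

29.5135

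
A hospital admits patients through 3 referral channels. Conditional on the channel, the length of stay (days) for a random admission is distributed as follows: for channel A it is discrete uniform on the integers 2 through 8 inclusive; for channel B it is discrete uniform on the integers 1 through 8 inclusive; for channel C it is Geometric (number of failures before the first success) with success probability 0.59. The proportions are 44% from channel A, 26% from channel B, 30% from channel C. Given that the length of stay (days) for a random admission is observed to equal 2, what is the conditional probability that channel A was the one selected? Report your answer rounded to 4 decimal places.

Likelihoods P(X=2 | ·): A: 0.142857; B: 0.125; C: 0.099179.
Posterior ∝ prior × likelihood. Numerator for A: 0.44·0.142857 = 0.0628571.
Normalizing constant: 0.44·0.142857 + 0.26·0.125 + 0.3·0.099179 = 0.125111.
P(A | observation) = 0.0628571 / 0.125111 = 0.502412.

0.5024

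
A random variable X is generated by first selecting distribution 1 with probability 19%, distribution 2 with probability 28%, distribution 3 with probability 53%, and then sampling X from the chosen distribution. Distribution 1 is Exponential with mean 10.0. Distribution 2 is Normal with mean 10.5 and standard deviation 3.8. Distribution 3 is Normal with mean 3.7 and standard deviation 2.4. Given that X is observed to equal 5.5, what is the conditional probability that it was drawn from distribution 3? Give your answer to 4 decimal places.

0.7403

Likelihoods f(5.5 | ·): 1: 0.057695; 2: 0.0441753; 3: 0.125474.
Posterior ∝ prior × likelihood. Numerator for 3: 0.53·0.125474 = 0.0665012.
Normalizing constant: 0.19·0.057695 + 0.28·0.0441753 + 0.53·0.125474 = 0.0898323.
P(3 | observation) = 0.0665012 / 0.0898323 = 0.740281.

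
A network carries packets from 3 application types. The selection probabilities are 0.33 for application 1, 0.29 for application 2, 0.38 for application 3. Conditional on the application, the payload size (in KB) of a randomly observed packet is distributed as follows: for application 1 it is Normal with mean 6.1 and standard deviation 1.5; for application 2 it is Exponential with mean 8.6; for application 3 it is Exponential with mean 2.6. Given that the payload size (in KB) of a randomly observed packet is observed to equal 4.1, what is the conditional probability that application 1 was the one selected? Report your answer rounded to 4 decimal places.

Likelihoods f(4.1 | ·): 1: 0.10934; 2: 0.0721862; 3: 0.0794653.
Posterior ∝ prior × likelihood. Numerator for 1: 0.33·0.10934 = 0.0360822.
Normalizing constant: 0.33·0.10934 + 0.29·0.0721862 + 0.38·0.0794653 = 0.087213.
P(1 | observation) = 0.0360822 / 0.087213 = 0.413725.

0.4137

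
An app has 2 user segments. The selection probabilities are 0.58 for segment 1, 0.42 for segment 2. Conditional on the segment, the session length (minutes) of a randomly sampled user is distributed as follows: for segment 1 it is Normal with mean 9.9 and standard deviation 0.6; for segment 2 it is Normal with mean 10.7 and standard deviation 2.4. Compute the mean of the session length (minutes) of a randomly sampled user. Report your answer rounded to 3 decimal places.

Component means — 1: 9.9; 2: 10.7.
E[X] = 0.58·9.9 + 0.42·10.7 = 10.236.

10.236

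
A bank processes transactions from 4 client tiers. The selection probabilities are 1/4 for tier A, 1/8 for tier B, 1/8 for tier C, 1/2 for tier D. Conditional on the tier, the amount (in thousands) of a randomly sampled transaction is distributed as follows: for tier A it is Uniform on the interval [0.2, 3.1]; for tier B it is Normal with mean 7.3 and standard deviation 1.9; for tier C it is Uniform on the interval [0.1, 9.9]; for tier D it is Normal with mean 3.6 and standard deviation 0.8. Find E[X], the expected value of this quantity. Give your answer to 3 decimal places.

3.750

Component means — A: 1.65; B: 7.3; C: 5; D: 3.6.
E[X] = 0.25·1.65 + 0.125·7.3 + 0.125·5 + 0.5·3.6 = 3.75.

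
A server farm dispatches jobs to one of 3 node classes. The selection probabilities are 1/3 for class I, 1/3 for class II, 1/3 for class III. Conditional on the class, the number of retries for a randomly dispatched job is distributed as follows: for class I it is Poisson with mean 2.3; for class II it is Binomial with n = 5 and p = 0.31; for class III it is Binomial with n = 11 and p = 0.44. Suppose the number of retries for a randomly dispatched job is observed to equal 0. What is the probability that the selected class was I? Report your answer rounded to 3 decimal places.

Likelihoods P(X=0 | ·): I: 0.100259; II: 0.156403; III: 0.00169851.
Posterior ∝ prior × likelihood. Numerator for I: 0.333333·0.100259 = 0.0334196.
Normalizing constant: 0.333333·0.100259 + 0.333333·0.156403 + 0.333333·0.00169851 = 0.0861202.
P(I | observation) = 0.0334196 / 0.0861202 = 0.388058.

0.388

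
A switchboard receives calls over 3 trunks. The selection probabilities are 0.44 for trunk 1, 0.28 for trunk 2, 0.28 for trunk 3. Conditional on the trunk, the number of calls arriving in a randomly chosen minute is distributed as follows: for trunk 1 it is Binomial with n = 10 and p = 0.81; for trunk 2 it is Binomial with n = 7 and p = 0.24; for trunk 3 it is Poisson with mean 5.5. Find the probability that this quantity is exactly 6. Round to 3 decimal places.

0.078

Conditional on each trunk, P(X = 6): 1: 0.0772936; 2: 0.00101667; 3: 0.157117.
By total probability, P(X = 6) = 0.44·0.0772936 + 0.28·0.00101667 + 0.28·0.157117 = 0.0782867.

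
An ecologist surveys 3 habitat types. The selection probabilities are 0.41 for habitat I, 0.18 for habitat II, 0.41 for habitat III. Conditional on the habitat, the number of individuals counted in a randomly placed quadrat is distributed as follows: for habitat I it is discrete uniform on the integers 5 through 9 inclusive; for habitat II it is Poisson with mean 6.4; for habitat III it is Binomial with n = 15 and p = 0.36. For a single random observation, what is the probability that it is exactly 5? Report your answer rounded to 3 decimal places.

Conditional on each habitat, P(X = 5): I: 0.2; II: 0.148674; III: 0.209347.
By total probability, P(X = 5) = 0.41·0.2 + 0.18·0.148674 + 0.41·0.209347 = 0.194594.

0.195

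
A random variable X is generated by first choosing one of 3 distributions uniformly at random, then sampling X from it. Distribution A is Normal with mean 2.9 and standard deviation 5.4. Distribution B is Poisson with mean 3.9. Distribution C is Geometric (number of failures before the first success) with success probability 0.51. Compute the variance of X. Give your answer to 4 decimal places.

13.1368

Per component, A: μ=2.9, E[X²]=37.57; B: μ=3.9, E[X²]=19.11; C: μ=0.960784, E[X²]=2.807.
E[X] = 0.333333·2.9 + 0.333333·3.9 + 0.333333·0.960784 = 2.58693.
E[X²] = 0.333333·37.57 + 0.333333·19.11 + 0.333333·2.807 = 19.829.
Var(X) = E[X²] − (E[X])² = 19.829 − 6.6922 = 13.1368.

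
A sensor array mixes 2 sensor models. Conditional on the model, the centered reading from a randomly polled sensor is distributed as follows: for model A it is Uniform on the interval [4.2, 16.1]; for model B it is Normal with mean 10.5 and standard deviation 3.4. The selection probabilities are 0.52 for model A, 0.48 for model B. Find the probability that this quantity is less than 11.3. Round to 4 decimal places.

0.5949

Conditional on each model, P(X < 11.3): A: 0.596639; B: 0.59301.
By total probability, P(X < 11.3) = 0.52·0.596639 + 0.48·0.59301 = 0.594897.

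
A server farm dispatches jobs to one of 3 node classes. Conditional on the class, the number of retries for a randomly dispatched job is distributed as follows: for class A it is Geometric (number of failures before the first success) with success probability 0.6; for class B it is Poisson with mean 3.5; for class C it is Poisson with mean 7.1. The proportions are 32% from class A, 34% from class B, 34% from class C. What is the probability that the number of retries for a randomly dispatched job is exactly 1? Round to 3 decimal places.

0.115

Conditional on each class, P(X = 1): A: 0.24; B: 0.105691; C: 0.00585824.
By total probability, P(X = 1) = 0.32·0.24 + 0.34·0.105691 + 0.34·0.00585824 = 0.114727.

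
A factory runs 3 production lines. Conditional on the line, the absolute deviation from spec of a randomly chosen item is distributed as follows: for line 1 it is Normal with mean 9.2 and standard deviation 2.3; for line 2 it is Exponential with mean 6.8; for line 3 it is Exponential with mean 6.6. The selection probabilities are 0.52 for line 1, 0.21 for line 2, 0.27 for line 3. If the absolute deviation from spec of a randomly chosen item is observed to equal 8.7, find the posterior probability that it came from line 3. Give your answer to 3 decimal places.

0.102

Likelihoods f(8.7 | ·): 1: 0.169403; 2: 0.0409119; 3: 0.0405487.
Posterior ∝ prior × likelihood. Numerator for 3: 0.27·0.0405487 = 0.0109481.
Normalizing constant: 0.52·0.169403 + 0.21·0.0409119 + 0.27·0.0405487 = 0.107629.
P(3 | observation) = 0.0109481 / 0.107629 = 0.101721.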